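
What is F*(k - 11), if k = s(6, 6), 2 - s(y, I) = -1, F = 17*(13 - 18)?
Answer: 680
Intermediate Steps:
F = -85 (F = 17*(-5) = -85)
s(y, I) = 3 (s(y, I) = 2 - 1*(-1) = 2 + 1 = 3)
k = 3
F*(k - 11) = -85*(3 - 11) = -85*(-8) = 680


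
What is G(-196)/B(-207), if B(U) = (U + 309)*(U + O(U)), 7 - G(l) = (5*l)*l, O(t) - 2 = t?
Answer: 192073/42024 ≈ 4.5706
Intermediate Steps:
O(t) = 2 + t
G(l) = 7 - 5*l**2 (G(l) = 7 - 5*l*l = 7 - 5*l**2)
B(U) = (2 + 2*U)*(309 + U) (B(U) = (U + 309)*(U + (2 + U)) = (309 + U)*(2 + 2*U) = (2 + 2*U)*(309 + U))
G(-196)/B(-207) = (7 - 5*(-196)**2)/(618 + 2*(-207)**2 + 620*(-207)) = (7 - 5*38416)/(618 + 2*42849 - 128340) = (7 - 192080)/(618 + 85698 - 128340) = -192073/(-42024) = -192073*(-1/42024) = 192073/42024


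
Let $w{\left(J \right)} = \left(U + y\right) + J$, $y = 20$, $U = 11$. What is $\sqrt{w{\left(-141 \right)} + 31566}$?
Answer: $4 \sqrt{1966} \approx 177.36$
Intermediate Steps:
$w{\left(J \right)} = 31 + J$ ($w{\left(J \right)} = \left(11 + 20\right) + J = 31 + J$)
$\sqrt{w{\left(-141 \right)} + 31566} = \sqrt{\left(31 - 141\right) + 31566} = \sqrt{-110 + 31566} = \sqrt{31456} = 4 \sqrt{1966}$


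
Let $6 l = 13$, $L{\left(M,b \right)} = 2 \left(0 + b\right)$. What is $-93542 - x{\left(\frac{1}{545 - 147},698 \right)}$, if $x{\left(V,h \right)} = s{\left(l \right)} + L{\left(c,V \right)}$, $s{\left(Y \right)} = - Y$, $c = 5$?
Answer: $- \frac{111686567}{1194} \approx -93540.0$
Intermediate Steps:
$L{\left(M,b \right)} = 2 b$
$l = \frac{13}{6}$ ($l = \frac{1}{6} \cdot 13 = \frac{13}{6} \approx 2.1667$)
$x{\left(V,h \right)} = - \frac{13}{6} + 2 V$ ($x{\left(V,h \right)} = \left(-1\right) \frac{13}{6} + 2 V = - \frac{13}{6} + 2 V$)
$-93542 - x{\left(\frac{1}{545 - 147},698 \right)} = -93542 - \left(- \frac{13}{6} + \frac{2}{545 - 147}\right) = -93542 - \left(- \frac{13}{6} + \frac{2}{398}\right) = -93542 - \left(- \frac{13}{6} + 2 \cdot \frac{1}{398}\right) = -93542 - \left(- \frac{13}{6} + \frac{1}{199}\right) = -93542 - - \frac{2581}{1194} = -93542 + \frac{2581}{1194} = - \frac{111686567}{1194}$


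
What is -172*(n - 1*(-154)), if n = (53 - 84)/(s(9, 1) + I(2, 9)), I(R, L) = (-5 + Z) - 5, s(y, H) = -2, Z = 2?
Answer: -135106/5 ≈ -27021.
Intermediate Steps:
I(R, L) = -8 (I(R, L) = (-5 + 2) - 5 = -3 - 5 = -8)
n = 31/10 (n = (53 - 84)/(-2 - 8) = -31/(-10) = -31*(-⅒) = 31/10 ≈ 3.1000)
-172*(n - 1*(-154)) = -172*(31/10 - 1*(-154)) = -172*(31/10 + 154) = -172*1571/10 = -135106/5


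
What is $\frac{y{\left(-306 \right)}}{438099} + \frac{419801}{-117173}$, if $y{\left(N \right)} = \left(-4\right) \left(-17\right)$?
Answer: $- \frac{183906430535}{51333374127} \approx -3.5826$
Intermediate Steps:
$y{\left(N \right)} = 68$
$\frac{y{\left(-306 \right)}}{438099} + \frac{419801}{-117173} = \frac{68}{438099} + \frac{419801}{-117173} = 68 \cdot \frac{1}{438099} + 419801 \left(- \frac{1}{117173}\right) = \frac{68}{438099} - \frac{419801}{117173} = - \frac{183906430535}{51333374127}$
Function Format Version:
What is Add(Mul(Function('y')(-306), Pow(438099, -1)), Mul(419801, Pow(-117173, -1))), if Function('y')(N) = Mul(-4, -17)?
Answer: Rational(-183906430535, 51333374127) ≈ -3.5826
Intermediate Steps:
Function('y')(N) = 68
Add(Mul(Function('y')(-306), Pow(438099, -1)), Mul(419801, Pow(-117173, -1))) = Add(Mul(68, Pow(438099, -1)), Mul(419801, Pow(-117173, -1))) = Add(Mul(68, Rational(1, 438099)), Mul(419801, Rational(-1, 117173))) = Add(Rational(68, 438099), Rational(-419801, 117173)) = Rational(-183906430535, 51333374127)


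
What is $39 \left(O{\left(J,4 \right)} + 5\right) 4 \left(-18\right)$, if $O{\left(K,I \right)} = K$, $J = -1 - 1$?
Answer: $-8424$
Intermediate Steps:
$J = -2$ ($J = -1 - 1 = -2$)
$39 \left(O{\left(J,4 \right)} + 5\right) 4 \left(-18\right) = 39 \left(-2 + 5\right) 4 \left(-18\right) = 39 \cdot 3 \cdot 4 \left(-18\right) = 39 \cdot 12 \left(-18\right) = 468 \left(-18\right) = -8424$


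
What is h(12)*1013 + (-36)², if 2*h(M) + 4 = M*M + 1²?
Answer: 145425/2 ≈ 72713.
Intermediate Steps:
h(M) = -3/2 + M²/2 (h(M) = -2 + (M*M + 1²)/2 = -2 + (M² + 1)/2 = -2 + (1 + M²)/2 = -2 + (½ + M²/2) = -3/2 + M²/2)
h(12)*1013 + (-36)² = (-3/2 + (½)*12²)*1013 + (-36)² = (-3/2 + (½)*144)*1013 + 1296 = (-3/2 + 72)*1013 + 1296 = (141/2)*1013 + 1296 = 142833/2 + 1296 = 145425/2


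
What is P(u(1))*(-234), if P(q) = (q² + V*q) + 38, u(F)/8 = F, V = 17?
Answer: -55692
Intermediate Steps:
u(F) = 8*F
P(q) = 38 + q² + 17*q (P(q) = (q² + 17*q) + 38 = 38 + q² + 17*q)
P(u(1))*(-234) = (38 + (8*1)² + 17*(8*1))*(-234) = (38 + 8² + 17*8)*(-234) = (38 + 64 + 136)*(-234) = 238*(-234) = -55692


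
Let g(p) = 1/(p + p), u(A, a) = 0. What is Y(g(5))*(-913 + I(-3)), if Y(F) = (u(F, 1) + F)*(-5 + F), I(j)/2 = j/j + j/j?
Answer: 44541/100 ≈ 445.41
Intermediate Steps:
I(j) = 4 (I(j) = 2*(j/j + j/j) = 2*(1 + 1) = 2*2 = 4)
g(p) = 1/(2*p)
Y(F) = F*(-5 + F) (Y(F) = (0 + F)*(-5 + F) = F*(-5 + F))
Y(g(5))*(-913 + I(-3)) = (((½)/5)*(-5 + (½)/5))*(-913 + 4) = (((½)*(⅕))*(-5 + (½)*(⅕)))*(-909) = ((-5 + ⅒)/10)*(-909) = ((⅒)*(-49/10))*(-909) = -49/100*(-909) = 44541/100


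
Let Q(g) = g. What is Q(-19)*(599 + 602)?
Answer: -22819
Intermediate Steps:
Q(-19)*(599 + 602) = -19*(599 + 602) = -19*1201 = -22819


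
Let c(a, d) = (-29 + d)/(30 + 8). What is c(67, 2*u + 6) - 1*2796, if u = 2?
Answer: -5593/2 ≈ -2796.5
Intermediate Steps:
c(a, d) = -29/38 + d/38 (c(a, d) = (-29 + d)/38 = (-29 + d)*(1/38) = -29/38 + d/38)
c(67, 2*u + 6) - 1*2796 = (-29/38 + (2*2 + 6)/38) - 1*2796 = (-29/38 + (4 + 6)/38) - 2796 = (-29/38 + (1/38)*10) - 2796 = (-29/38 + 5/19) - 2796 = -1/2 - 2796 = -5593/2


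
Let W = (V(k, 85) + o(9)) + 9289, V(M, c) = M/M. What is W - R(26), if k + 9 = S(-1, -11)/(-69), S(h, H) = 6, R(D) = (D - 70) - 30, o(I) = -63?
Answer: 9301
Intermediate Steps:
R(D) = -100 + D (R(D) = (-70 + D) - 30 = -100 + D)
k = -209/23 (k = -9 + 6/(-69) = -9 + 6*(-1/69) = -9 - 2/23 = -209/23 ≈ -9.0870)
V(M, c) = 1
W = 9227 (W = (1 - 63) + 9289 = -62 + 9289 = 9227)
W - R(26) = 9227 - (-100 + 26) = 9227 - 1*(-74) = 9227 + 74 = 9301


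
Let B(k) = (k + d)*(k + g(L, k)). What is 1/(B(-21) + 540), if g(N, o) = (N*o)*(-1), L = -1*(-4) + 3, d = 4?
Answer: -1/1602 ≈ -0.00062422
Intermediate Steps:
L = 7 (L = 4 + 3 = 7)
g(N, o) = -N*o
B(k) = -6*k*(4 + k) (B(k) = (k + 4)*(k - 1*7*k) = (4 + k)*(k - 7*k) = (4 + k)*(-6*k) = -6*k*(4 + k))
1/(B(-21) + 540) = 1/(6*(-21)*(-4 - 1*(-21)) + 540) = 1/(6*(-21)*(-4 + 21) + 540) = 1/(6*(-21)*17 + 540) = 1/(-2142 + 540) = 1/(-1602) = -1/1602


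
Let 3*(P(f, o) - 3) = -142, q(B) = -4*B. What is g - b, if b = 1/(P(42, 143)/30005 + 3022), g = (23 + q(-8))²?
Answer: 822876130910/272025197 ≈ 3025.0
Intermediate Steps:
P(f, o) = -133/3 (P(f, o) = 3 + (⅓)*(-142) = 3 - 142/3 = -133/3)
g = 3025 (g = (23 - 4*(-8))² = (23 + 32)² = 55² = 3025)
b = 90015/272025197 (b = 1/(-133/3/30005 + 3022) = 1/(-133/3*1/30005 + 3022) = 1/(-133/90015 + 3022) = 1/(272025197/90015) = 90015/272025197 ≈ 0.00033091)
g - b = 3025 - 1*90015/272025197 = 3025 - 90015/272025197 = 822876130910/272025197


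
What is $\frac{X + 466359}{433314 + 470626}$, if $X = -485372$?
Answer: $- \frac{19013}{903940} \approx -0.021033$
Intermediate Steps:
$\frac{X + 466359}{433314 + 470626} = \frac{-485372 + 466359}{433314 + 470626} = - \frac{19013}{903940}$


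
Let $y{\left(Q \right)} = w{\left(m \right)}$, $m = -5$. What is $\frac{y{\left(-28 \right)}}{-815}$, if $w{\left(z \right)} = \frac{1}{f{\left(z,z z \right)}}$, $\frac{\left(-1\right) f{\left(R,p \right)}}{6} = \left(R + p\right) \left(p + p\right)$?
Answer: $\frac{1}{4890000} \approx 2.045 \cdot 10^{-7}$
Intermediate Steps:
$f{\left(R,p \right)} = - 12 p \left(R + p\right)$ ($f{\left(R,p \right)} = - 6 \left(R + p\right) \left(p + p\right) = - 6 \left(R + p\right) 2 p = - 6 \cdot 2 p \left(R + p\right) = - 12 p \left(R + p\right)$)
$w{\left(z \right)} = - \frac{1}{12 z^{2} \left(z + z^{2}\right)}$ ($w{\left(z \right)} = \frac{1}{\left(-12\right) z z \left(z + z z\right)} = \frac{1}{\left(-12\right) z^{2} \left(z + z^{2}\right)} = - \frac{1}{12 z^{2} \left(z + z^{2}\right)}$)
$y{\left(Q \right)} = - \frac{1}{6000}$ ($y{\left(Q \right)} = - \frac{1}{12 \left(-125\right) \left(1 - 5\right)} = \left(- \frac{1}{12}\right) \left(- \frac{1}{125}\right) \frac{1}{-4} = \left(- \frac{1}{12}\right) \left(- \frac{1}{125}\right) \left(- \frac{1}{4}\right) = - \frac{1}{6000}$)
$\frac{y{\left(-28 \right)}}{-815} = - \frac{1}{6000 \left(-815\right)} = \left(- \frac{1}{6000}\right) \left(- \frac{1}{815}\right) = \frac{1}{4890000}$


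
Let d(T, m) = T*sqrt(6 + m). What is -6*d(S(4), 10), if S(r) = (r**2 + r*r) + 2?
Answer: -816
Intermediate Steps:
S(r) = 2 + 2*r**2 (S(r) = (r**2 + r**2) + 2 = 2*r**2 + 2 = 2 + 2*r**2)
-6*d(S(4), 10) = -6*(2 + 2*4**2)*sqrt(6 + 10) = -6*(2 + 2*16)*sqrt(16) = -6*(2 + 32)*4 = -204*4 = -6*136 = -816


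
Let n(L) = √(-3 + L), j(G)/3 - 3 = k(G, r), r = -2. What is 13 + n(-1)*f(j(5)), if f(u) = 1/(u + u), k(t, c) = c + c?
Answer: 13 - I/3 ≈ 13.0 - 0.33333*I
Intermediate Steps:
k(t, c) = 2*c
j(G) = -3 (j(G) = 9 + 3*(2*(-2)) = 9 + 3*(-4) = 9 - 12 = -3)
f(u) = 1/(2*u)
13 + n(-1)*f(j(5)) = 13 + √(-3 - 1)*((½)/(-3)) = 13 + √(-4)*((½)*(-⅓)) = 13 + (2*I)*(-⅙) = 13 - I/3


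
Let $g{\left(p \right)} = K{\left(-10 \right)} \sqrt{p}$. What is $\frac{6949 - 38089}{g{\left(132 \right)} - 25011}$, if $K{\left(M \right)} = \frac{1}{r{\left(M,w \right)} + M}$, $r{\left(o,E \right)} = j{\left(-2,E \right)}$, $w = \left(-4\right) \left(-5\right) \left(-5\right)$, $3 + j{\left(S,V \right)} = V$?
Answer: $\frac{3315013464420}{2662549831639} - \frac{2345880 \sqrt{33}}{2662549831639} \approx 1.245$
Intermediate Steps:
$j{\left(S,V \right)} = -3 + V$
$w = -100$ ($w = 20 \left(-5\right) = -100$)
$r{\left(o,E \right)} = -3 + E$
$K{\left(M \right)} = \frac{1}{-103 + M}$ ($K{\left(M \right)} = \frac{1}{\left(-3 - 100\right) + M} = \frac{1}{-103 + M}$)
$g{\left(p \right)} = - \frac{\sqrt{p}}{113}$ ($g{\left(p \right)} = \frac{\sqrt{p}}{-103 - 10} = \frac{\sqrt{p}}{-113} = - \frac{\sqrt{p}}{113}$)
$\frac{6949 - 38089}{g{\left(132 \right)} - 25011} = \frac{6949 - 38089}{- \frac{\sqrt{132}}{113} - 25011} = - \frac{31140}{- \frac{2 \sqrt{33}}{113} - 25011} = - \frac{31140}{-25011 - \frac{2 \sqrt{33}}{113}}$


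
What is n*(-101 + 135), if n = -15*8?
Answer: -4080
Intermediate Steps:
n = -120
n*(-101 + 135) = -120*(-101 + 135) = -120*34 = -4080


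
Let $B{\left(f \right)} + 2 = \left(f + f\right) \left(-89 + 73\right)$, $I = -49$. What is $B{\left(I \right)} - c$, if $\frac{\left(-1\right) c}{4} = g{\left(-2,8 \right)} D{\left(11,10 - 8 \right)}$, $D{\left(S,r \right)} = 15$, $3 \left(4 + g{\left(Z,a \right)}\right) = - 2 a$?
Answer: $1006$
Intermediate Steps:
$g{\left(Z,a \right)} = -4 - \frac{2 a}{3}$ ($g{\left(Z,a \right)} = -4 + \frac{\left(-2\right) a}{3} = -4 - \frac{2 a}{3}$)
$B{\left(f \right)} = -2 - 32 f$ ($B{\left(f \right)} = -2 + \left(f + f\right) \left(-89 + 73\right) = -2 + 2 f \left(-16\right) = -2 - 32 f$)
$c = 560$ ($c = - 4 \left(-4 - \frac{16}{3}\right) 15 = - 4 \left(\left(- \frac{28}{3}\right) 15\right) = \left(-4\right) \left(-140\right) = 560$)
$B{\left(I \right)} - c = \left(-2 - -1568\right) - 560 = \left(-2 + 1568\right) - 560 = 1566 - 560 = 1006$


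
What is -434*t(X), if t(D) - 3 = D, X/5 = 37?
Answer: -81592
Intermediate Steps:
X = 185 (X = 5*37 = 185)
t(D) = 3 + D
-434*t(X) = -434*(3 + 185) = -434*188 = -81592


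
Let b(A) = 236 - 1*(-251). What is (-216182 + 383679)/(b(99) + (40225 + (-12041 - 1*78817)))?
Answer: -167497/50146 ≈ -3.3402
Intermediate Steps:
b(A) = 487 (b(A) = 236 + 251 = 487)
(-216182 + 383679)/(b(99) + (40225 + (-12041 - 1*78817))) = (-216182 + 383679)/(487 + (40225 + (-12041 - 1*78817))) = 167497/(487 + (40225 + (-12041 - 78817))) = 167497/(487 + (40225 - 90858)) = 167497/(487 - 50633) = 167497/(-50146) = 167497*(-1/50146) = -167497/50146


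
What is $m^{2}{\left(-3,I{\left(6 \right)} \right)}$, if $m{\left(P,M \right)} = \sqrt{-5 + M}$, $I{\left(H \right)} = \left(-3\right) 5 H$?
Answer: $-95$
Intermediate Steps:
$I{\left(H \right)} = - 15 H$
$m^{2}{\left(-3,I{\left(6 \right)} \right)} = \left(\sqrt{-5 - 90}\right)^{2} = \left(\sqrt{-95}\right)^{2} = \left(i \sqrt{95}\right)^{2} = -95$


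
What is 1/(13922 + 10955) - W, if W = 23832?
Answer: -592868663/24877 ≈ -23832.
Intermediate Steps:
1/(13922 + 10955) - W = 1/(13922 + 10955) - 1*23832 = 1/24877 - 23832 = -592868663/24877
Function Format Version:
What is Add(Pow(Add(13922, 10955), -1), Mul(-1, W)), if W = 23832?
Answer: Rational(-592868663, 24877) ≈ -23832.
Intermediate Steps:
Add(Pow(Add(13922, 10955), -1), Mul(-1, W)) = Add(Pow(Add(13922, 10955), -1), Mul(-1, 23832)) = Add(Pow(24877, -1), -23832) = Add(Rational(1, 24877), -23832) = Rational(-592868663, 24877)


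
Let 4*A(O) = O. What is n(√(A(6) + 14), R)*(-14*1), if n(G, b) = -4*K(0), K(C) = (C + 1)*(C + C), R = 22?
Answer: 0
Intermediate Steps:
A(O) = O/4
K(C) = 2*C*(1 + C) (K(C) = (1 + C)*(2*C) = 2*C*(1 + C))
n(G, b) = 0 (n(G, b) = -8*0*(1 + 0) = -8*0 = -4*0 = 0)
n(√(A(6) + 14), R)*(-14*1) = 0*(-14*1) = 0*(-14) = 0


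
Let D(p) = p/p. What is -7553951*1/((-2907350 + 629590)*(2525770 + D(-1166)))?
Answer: 7553951/5753100152960 ≈ 1.3130e-6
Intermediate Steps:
D(p) = 1
-7553951*1/((-2907350 + 629590)*(2525770 + D(-1166))) = -7553951*1/((-2907350 + 629590)*(2525770 + 1)) = -7553951/(2525771*(-2277760)) = -7553951/(-5753100152960) = -7553951*(-1/5753100152960) = 7553951/5753100152960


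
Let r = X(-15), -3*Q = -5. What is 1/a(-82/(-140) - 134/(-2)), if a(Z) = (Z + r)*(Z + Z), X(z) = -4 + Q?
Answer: 2450/21609631 ≈ 0.00011338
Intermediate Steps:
Q = 5/3 (Q = -⅓*(-5) = 5/3 ≈ 1.6667)
X(z) = -7/3 (X(z) = -4 + 5/3 = -7/3)
r = -7/3 ≈ -2.3333
a(Z) = 2*Z*(-7/3 + Z) (a(Z) = (Z - 7/3)*(Z + Z) = (-7/3 + Z)*(2*Z) = 2*Z*(-7/3 + Z))
1/a(-82/(-140) - 134/(-2)) = 1/(2*(-82/(-140) - 134/(-2))*(-7 + 3*(-82/(-140) - 134/(-2)))/3) = 1/(2*(-82*(-1/140) - 134*(-½))*(-7 + 3*(-82*(-1/140) - 134*(-½)))/3) = 1/(2*(41/70 + 67)*(-7 + 3*(41/70 + 67))/3) = 1/((⅔)*(4731/70)*(-7 + 3*(4731/70))) = 1/((⅔)*(4731/70)*(-7 + 14193/70)) = 1/((⅔)*(4731/70)*(13703/70)) = 1/(21609631/2450) = 2450/21609631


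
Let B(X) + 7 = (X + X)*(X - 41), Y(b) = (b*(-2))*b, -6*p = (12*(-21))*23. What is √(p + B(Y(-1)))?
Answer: √1131 ≈ 33.630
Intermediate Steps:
p = 966 (p = -12*(-21)*23/6 = -(-42)*23 = -⅙*(-5796) = 966)
Y(b) = -2*b² (Y(b) = (-2*b)*b = -2*b²)
B(X) = -7 + 2*X*(-41 + X) (B(X) = -7 + (X + X)*(X - 41) = -7 + (2*X)*(-41 + X) = -7 + 2*X*(-41 + X))
√(p + B(Y(-1))) = √(966 + (-7 - (-164)*(-1)² + 2*(-2*(-1)²)²)) = √(966 + (-7 - (-164) + 2*(-2*1)²)) = √(966 + (-7 - 82*(-2) + 2*(-2)²)) = √(966 + (-7 + 164 + 2*4)) = √(966 + (-7 + 164 + 8)) = √(966 + 165) = √1131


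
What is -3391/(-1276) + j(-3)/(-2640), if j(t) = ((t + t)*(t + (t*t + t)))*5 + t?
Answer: 68719/25520 ≈ 2.6927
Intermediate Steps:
j(t) = t + 10*t*(t² + 2*t) (j(t) = ((2*t)*(t + (t² + t)))*5 + t = ((2*t)*(t + (t + t²)))*5 + t = ((2*t)*(t² + 2*t))*5 + t = (2*t*(t² + 2*t))*5 + t = 10*t*(t² + 2*t) + t = t + 10*t*(t² + 2*t))
-3391/(-1276) + j(-3)/(-2640) = -3391/(-1276) - 3*(1 + 10*(-3)² + 20*(-3))/(-2640) = -3391*(-1/1276) - 3*(1 + 10*9 - 60)*(-1/2640) = 3391/1276 - 3*(1 + 90 - 60)*(-1/2640) = 3391/1276 - 3*31*(-1/2640) = 3391/1276 - 93*(-1/2640) = 3391/1276 + 31/880 = 68719/25520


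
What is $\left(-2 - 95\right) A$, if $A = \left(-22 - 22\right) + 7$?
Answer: $3589$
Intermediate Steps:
$A = -37$ ($A = -44 + 7 = -37$)
$\left(-2 - 95\right) A = \left(-2 - 95\right) \left(-37\right) = \left(-97\right) \left(-37\right) = 3589$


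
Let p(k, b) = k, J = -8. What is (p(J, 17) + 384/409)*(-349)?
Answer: 1007912/409 ≈ 2464.3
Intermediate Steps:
(p(J, 17) + 384/409)*(-349) = (-8 + 384/409)*(-349) = -2888/409*(-349) = 1007912/409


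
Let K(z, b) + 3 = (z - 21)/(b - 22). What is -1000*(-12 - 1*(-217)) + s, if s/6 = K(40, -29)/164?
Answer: -142885086/697 ≈ -2.0500e+5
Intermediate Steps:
K(z, b) = -3 + (-21 + z)/(-22 + b) (K(z, b) = -3 + (z - 21)/(b - 22) = -3 + (-21 + z)/(-22 + b))
s = -86/697 (s = 6*(((45 + 40 - 3*(-29))/(-22 - 29))/164) = 6*(((45 + 40 + 87)/(-51))*(1/164)) = 6*(-1/51*172*(1/164)) = 6*(-172/51*1/164) = 6*(-43/2091) = -86/697 ≈ -0.12339)
-1000*(-12 - 1*(-217)) + s = -1000*(-12 - 1*(-217)) - 86/697 = -1000*(-12 + 217) - 86/697 = -1000*205 - 86/697 = -205000 - 86/697 = -142885086/697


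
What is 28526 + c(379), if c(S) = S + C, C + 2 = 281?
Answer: 29184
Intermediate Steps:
C = 279 (C = -2 + 281 = 279)
c(S) = 279 + S (c(S) = S + 279 = 279 + S)
28526 + c(379) = 28526 + (279 + 379) = 28526 + 658 = 29184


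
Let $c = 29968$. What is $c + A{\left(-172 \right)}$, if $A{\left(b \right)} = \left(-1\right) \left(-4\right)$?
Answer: $29972$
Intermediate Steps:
$A{\left(b \right)} = 4$
$c + A{\left(-172 \right)} = 29968 + 4 = 29972$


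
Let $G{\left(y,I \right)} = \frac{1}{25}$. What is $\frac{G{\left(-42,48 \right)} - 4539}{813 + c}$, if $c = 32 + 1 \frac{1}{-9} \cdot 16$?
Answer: $- \frac{1021266}{189725} \approx -5.3829$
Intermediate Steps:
$G{\left(y,I \right)} = \frac{1}{25}$
$c = \frac{272}{9}$ ($c = 32 + 1 \left(- \frac{1}{9}\right) 16 = 32 - \frac{16}{9} = \frac{272}{9} \approx 30.222$)
$\frac{G{\left(-42,48 \right)} - 4539}{813 + c} = \frac{\frac{1}{25} - 4539}{813 + \frac{272}{9}} = - \frac{113474}{25 \cdot \frac{7589}{9}} = \left(- \frac{113474}{25}\right) \frac{9}{7589} = - \frac{1021266}{189725}$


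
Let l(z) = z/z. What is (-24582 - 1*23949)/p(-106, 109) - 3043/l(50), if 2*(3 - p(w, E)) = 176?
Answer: -210124/85 ≈ -2472.0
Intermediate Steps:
p(w, E) = -85 (p(w, E) = 3 - ½*176 = 3 - 88 = -85)
l(z) = 1
(-24582 - 1*23949)/p(-106, 109) - 3043/l(50) = (-24582 - 1*23949)/(-85) - 3043/1 = (-24582 - 23949)*(-1/85) - 3043*1 = -48531*(-1/85) - 3043 = 48531/85 - 3043 = -210124/85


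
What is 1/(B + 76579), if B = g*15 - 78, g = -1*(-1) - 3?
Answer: 1/76471 ≈ 1.3077e-5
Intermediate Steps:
g = -2 (g = 1 - 3 = -2)
B = -108 (B = -2*15 - 78 = -30 - 78 = -108)
1/(B + 76579) = 1/(-108 + 76579) = 1/76471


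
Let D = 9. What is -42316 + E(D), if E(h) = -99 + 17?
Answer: -42398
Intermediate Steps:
E(h) = -82
-42316 + E(D) = -42316 - 82 = -42398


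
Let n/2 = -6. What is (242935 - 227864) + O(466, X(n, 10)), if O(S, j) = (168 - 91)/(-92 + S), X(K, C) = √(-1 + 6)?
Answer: 512421/34 ≈ 15071.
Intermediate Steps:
n = -12 (n = 2*(-6) = -12)
X(K, C) = √5
O(S, j) = 77/(-92 + S)
(242935 - 227864) + O(466, X(n, 10)) = (242935 - 227864) + 77/(-92 + 466) = 15071 + 77/374 = 15071 + 77*(1/374) = 15071 + 7/34 = 512421/34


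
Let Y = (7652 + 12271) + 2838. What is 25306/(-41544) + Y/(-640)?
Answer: -120222353/3323520 ≈ -36.173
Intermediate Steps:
Y = 22761 (Y = 19923 + 2838 = 22761)
25306/(-41544) + Y/(-640) = 25306/(-41544) + 22761/(-640) = 25306*(-1/41544) + 22761*(-1/640) = -12653/20772 - 22761/640 = -120222353/3323520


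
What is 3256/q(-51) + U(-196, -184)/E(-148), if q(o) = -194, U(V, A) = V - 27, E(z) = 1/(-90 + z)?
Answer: 5146550/97 ≈ 53057.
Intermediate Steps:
U(V, A) = -27 + V
3256/q(-51) + U(-196, -184)/E(-148) = 3256/(-194) + (-27 - 196)/(1/(-90 - 148)) = 3256*(-1/194) - 223/(1/(-238)) = -1628/97 - 223/(-1/238) = -1628/97 - 223*(-238) = -1628/97 + 53074 = 5146550/97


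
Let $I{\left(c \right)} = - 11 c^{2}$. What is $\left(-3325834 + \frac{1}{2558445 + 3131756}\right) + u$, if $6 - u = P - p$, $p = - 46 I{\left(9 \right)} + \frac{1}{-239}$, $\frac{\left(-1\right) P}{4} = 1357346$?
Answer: $\frac{2916487127183176}{1359958039} \approx 2.1445 \cdot 10^{6}$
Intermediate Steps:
$P = -5429384$ ($P = \left(-4\right) 1357346 = -5429384$)
$p = \frac{9795653}{239}$ ($p = - 46 \left(- 11 \cdot 9^{2}\right) + \frac{1}{-239} = - 46 \left(\left(-11\right) 81\right) - \frac{1}{239} = \left(-46\right) \left(-891\right) - \frac{1}{239} = 40986 - \frac{1}{239} = \frac{9795653}{239} \approx 40986.0$)
$u = \frac{1307419863}{239}$ ($u = 6 - \left(-5429384 - \frac{9795653}{239}\right) = 6 - - \frac{1307418429}{239} = 6 + \frac{1307418429}{239} = \frac{1307419863}{239} \approx 5.4704 \cdot 10^{6}$)
$\left(-3325834 + \frac{1}{2558445 + 3131756}\right) + u = \left(-3325834 + \frac{1}{2558445 + 3131756}\right) + \frac{1307419863}{239} = \left(-3325834 + \frac{1}{5690201}\right) + \frac{1307419863}{239} = - \frac{18924663952633}{5690201} + \frac{1307419863}{239} = \frac{2916487127183176}{1359958039}$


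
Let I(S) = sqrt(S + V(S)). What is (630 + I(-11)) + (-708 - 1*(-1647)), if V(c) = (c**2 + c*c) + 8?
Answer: 1569 + sqrt(239) ≈ 1584.5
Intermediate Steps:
V(c) = 8 + 2*c**2 (V(c) = (c**2 + c**2) + 8 = 2*c**2 + 8 = 8 + 2*c**2)
I(S) = sqrt(8 + S + 2*S**2) (I(S) = sqrt(S + (8 + 2*S**2)) = sqrt(8 + S + 2*S**2))
(630 + I(-11)) + (-708 - 1*(-1647)) = (630 + sqrt(8 - 11 + 2*(-11)**2)) + (-708 - 1*(-1647)) = (630 + sqrt(8 - 11 + 2*121)) + (-708 + 1647) = (630 + sqrt(8 - 11 + 242)) + 939 = (630 + sqrt(239)) + 939 = 1569 + sqrt(239)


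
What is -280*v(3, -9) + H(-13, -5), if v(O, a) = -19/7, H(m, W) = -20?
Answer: 740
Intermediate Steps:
v(O, a) = -19/7 (v(O, a) = -19*⅐ = -19/7)
-280*v(3, -9) + H(-13, -5) = -280*(-19/7) - 20 = 760 - 20 = 740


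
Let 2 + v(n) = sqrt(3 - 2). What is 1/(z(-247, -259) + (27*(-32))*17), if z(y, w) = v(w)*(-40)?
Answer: -1/14648 ≈ -6.8269e-5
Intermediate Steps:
v(n) = -1 (v(n) = -2 + sqrt(3 - 2) = -2 + sqrt(1) = -2 + 1 = -1)
z(y, w) = 40 (z(y, w) = -1*(-40) = 40)
1/(z(-247, -259) + (27*(-32))*17) = 1/(40 + (27*(-32))*17) = 1/(40 - 864*17) = 1/(40 - 14688) = 1/(-14648) = -1/14648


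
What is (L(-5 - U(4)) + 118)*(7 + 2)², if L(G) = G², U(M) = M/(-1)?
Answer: 9639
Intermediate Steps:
U(M) = -M (U(M) = M*(-1) = -M)
(L(-5 - U(4)) + 118)*(7 + 2)² = ((-5 - (-1)*4)² + 118)*(7 + 2)² = ((-5 - 1*(-4))² + 118)*9² = ((-5 + 4)² + 118)*81 = ((-1)² + 118)*81 = (1 + 118)*81 = 119*81 = 9639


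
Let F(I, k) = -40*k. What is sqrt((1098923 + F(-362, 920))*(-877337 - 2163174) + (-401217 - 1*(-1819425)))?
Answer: I*sqrt(3229395246645) ≈ 1.7971e+6*I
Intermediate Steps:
sqrt((1098923 + F(-362, 920))*(-877337 - 2163174) + (-401217 - 1*(-1819425))) = sqrt((1098923 - 40*920)*(-877337 - 2163174) + (-401217 - 1*(-1819425))) = sqrt((1098923 - 36800)*(-3040511) + (-401217 + 1819425)) = sqrt(1062123*(-3040511) + 1418208) = sqrt(-3229396664853 + 1418208) = sqrt(-3229395246645) = I*sqrt(3229395246645)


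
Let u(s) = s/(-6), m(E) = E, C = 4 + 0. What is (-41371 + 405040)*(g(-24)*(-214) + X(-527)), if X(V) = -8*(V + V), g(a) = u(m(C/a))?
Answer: 18385771187/6 ≈ 3.0643e+9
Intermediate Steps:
C = 4
u(s) = -s/6 (u(s) = s*(-1/6) = -s/6)
g(a) = -2/(3*a)
X(V) = -16*V
(-41371 + 405040)*(g(-24)*(-214) + X(-527)) = (-41371 + 405040)*(-2/3/(-24)*(-214) - 16*(-527)) = 363669*(-2/3*(-1/24)*(-214) + 8432) = 363669*((1/36)*(-214) + 8432) = 363669*(-107/18 + 8432) = 363669*(151669/18) = 18385771187/6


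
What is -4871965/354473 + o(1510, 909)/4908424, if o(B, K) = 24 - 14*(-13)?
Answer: -1708114065123/124278841468 ≈ -13.744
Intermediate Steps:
o(B, K) = 206 (o(B, K) = 24 + 182 = 206)
-4871965/354473 + o(1510, 909)/4908424 = -4871965/354473 + 206/4908424 = -4871965*1/354473 + 206*(1/4908424) = -695995/50639 + 103/2454212 = -1708114065123/124278841468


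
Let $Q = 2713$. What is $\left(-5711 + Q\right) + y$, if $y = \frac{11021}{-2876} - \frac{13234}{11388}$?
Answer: $- \frac{1891417853}{629844} \approx -3003.0$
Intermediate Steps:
$y = - \frac{3145541}{629844}$ ($y = 11021 \left(- \frac{1}{2876}\right) - \frac{509}{438} = - \frac{11021}{2876} - \frac{509}{438} = - \frac{3145541}{629844} \approx -4.9942$)
$\left(-5711 + Q\right) + y = \left(-5711 + 2713\right) - \frac{3145541}{629844} = -2998 - \frac{3145541}{629844} = - \frac{1891417853}{629844}$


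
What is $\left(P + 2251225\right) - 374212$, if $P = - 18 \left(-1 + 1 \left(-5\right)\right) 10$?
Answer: $1878093$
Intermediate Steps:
$P = 1080$ ($P = - 18 \left(-1 - 5\right) 10 = \left(-18\right) \left(-6\right) 10 = 108 \cdot 10 = 1080$)
$\left(P + 2251225\right) - 374212 = \left(1080 + 2251225\right) - 374212 = 2252305 - 374212 = 1878093$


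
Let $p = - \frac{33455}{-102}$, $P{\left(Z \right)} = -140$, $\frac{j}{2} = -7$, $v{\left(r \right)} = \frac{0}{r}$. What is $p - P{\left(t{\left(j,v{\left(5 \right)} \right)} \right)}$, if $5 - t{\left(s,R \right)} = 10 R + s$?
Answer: $\frac{47735}{102} \approx 467.99$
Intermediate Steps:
$v{\left(r \right)} = 0$
$j = -14$ ($j = 2 \left(-7\right) = -14$)
$t{\left(s,R \right)} = 5 - s - 10 R$ ($t{\left(s,R \right)} = 5 - \left(10 R + s\right) = 5 - \left(s + 10 R\right) = 5 - s - 10 R$)
$p = \frac{33455}{102}$ ($p = \left(-33455\right) \left(- \frac{1}{102}\right) = \frac{33455}{102} \approx 327.99$)
$p - P{\left(t{\left(j,v{\left(5 \right)} \right)} \right)} = \frac{33455}{102} - -140 = \frac{33455}{102} + 140 = \frac{47735}{102}$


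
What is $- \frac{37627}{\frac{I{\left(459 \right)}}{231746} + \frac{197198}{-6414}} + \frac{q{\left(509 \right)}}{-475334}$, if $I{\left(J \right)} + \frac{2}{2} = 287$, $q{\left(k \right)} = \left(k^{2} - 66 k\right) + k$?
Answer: $\frac{3321857094279409251}{2715227431980442} \approx 1223.4$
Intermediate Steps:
$q{\left(k \right)} = k^{2} - 65 k$
$I{\left(J \right)} = 286$ ($I{\left(J \right)} = -1 + 287 = 286$)
$- \frac{37627}{\frac{I{\left(459 \right)}}{231746} + \frac{197198}{-6414}} + \frac{q{\left(509 \right)}}{-475334} = - \frac{37627}{\frac{286}{231746} + \frac{197198}{-6414}} + \frac{509 \left(-65 + 509\right)}{-475334} = - \frac{37627}{286 \cdot \frac{1}{231746} + 197198 \left(- \frac{1}{6414}\right)} + 509 \cdot 444 \left(- \frac{1}{475334}\right) = - \frac{37627}{\frac{143}{115873} - \frac{98599}{3207}} + 225996 \left(- \frac{1}{475334}\right) = - \frac{37627}{- \frac{11424503326}{371604711}} - \frac{112998}{237667} = \left(-37627\right) \left(- \frac{371604711}{11424503326}\right) - \frac{112998}{237667} = \frac{13982370460797}{11424503326} - \frac{112998}{237667} = \frac{3321857094279409251}{2715227431980442}$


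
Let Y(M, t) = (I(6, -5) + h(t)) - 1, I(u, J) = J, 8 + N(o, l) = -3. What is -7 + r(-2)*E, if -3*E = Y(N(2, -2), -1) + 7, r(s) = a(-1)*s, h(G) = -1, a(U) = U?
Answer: -7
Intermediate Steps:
N(o, l) = -11 (N(o, l) = -8 - 3 = -11)
Y(M, t) = -7 (Y(M, t) = (-5 - 1) - 1 = -6 - 1 = -7)
r(s) = -s
E = 0 (E = -(-7 + 7)/3 = -⅓*0 = 0)
-7 + r(-2)*E = -7 - 1*(-2)*0 = -7 + 2*0 = -7 + 0 = -7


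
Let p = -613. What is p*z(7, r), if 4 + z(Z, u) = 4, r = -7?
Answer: 0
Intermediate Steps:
z(Z, u) = 0 (z(Z, u) = -4 + 4 = 0)
p*z(7, r) = -613*0 = 0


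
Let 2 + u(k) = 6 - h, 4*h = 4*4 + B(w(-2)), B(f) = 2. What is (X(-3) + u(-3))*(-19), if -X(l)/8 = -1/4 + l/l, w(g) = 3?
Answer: 247/2 ≈ 123.50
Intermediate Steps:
X(l) = -6 (X(l) = -8*(-1/4 + l/l) = -8*(-1*¼ + 1) = -8*(-¼ + 1) = -8*¾ = -6)
h = 9/2 (h = (4*4 + 2)/4 = (16 + 2)/4 = (¼)*18 = 9/2 ≈ 4.5000)
u(k) = -½ (u(k) = -2 + (6 - 1*9/2) = -2 + (6 - 9/2) = -2 + 3/2 = -½)
(X(-3) + u(-3))*(-19) = (-6 - ½)*(-19) = -13/2*(-19) = 247/2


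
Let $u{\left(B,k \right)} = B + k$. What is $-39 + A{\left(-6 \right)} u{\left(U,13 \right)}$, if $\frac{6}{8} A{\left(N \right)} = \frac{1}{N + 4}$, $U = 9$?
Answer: $- \frac{161}{3} \approx -53.667$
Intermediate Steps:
$A{\left(N \right)} = \frac{4}{3 \left(4 + N\right)}$ ($A{\left(N \right)} = \frac{4}{3 \left(N + 4\right)} = \frac{4}{3 \left(4 + N\right)}$)
$-39 + A{\left(-6 \right)} u{\left(U,13 \right)} = -39 + \frac{4}{3 \left(4 - 6\right)} \left(9 + 13\right) = -39 + \frac{4}{3 \left(-2\right)} 22 = -39 + \frac{4}{3} \left(- \frac{1}{2}\right) 22 = -39 - \frac{44}{3} = - \frac{161}{3}$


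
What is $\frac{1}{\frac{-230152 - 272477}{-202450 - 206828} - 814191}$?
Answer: $- \frac{136426}{111076653823} \approx -1.2282 \cdot 10^{-6}$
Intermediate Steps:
$\frac{1}{\frac{-230152 - 272477}{-202450 - 206828} - 814191} = \frac{1}{- \frac{502629}{-409278} - 814191} = \frac{1}{\left(-502629\right) \left(- \frac{1}{409278}\right) - 814191} = \frac{1}{\frac{167543}{136426} - 814191} = \frac{1}{- \frac{111076653823}{136426}} = - \frac{136426}{111076653823}$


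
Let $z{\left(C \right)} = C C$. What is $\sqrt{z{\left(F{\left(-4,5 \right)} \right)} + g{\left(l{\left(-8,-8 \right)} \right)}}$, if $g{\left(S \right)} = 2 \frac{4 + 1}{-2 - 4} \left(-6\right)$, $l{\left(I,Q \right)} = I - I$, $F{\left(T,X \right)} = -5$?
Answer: $\sqrt{35} \approx 5.9161$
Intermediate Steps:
$l{\left(I,Q \right)} = 0$
$g{\left(S \right)} = 10$ ($g{\left(S \right)} = 2 \frac{5}{-6} \left(-6\right) = 2 \cdot 5 \left(- \frac{1}{6}\right) \left(-6\right) = 2 \left(- \frac{5}{6}\right) \left(-6\right) = \left(- \frac{5}{3}\right) \left(-6\right) = 10$)
$z{\left(C \right)} = C^{2}$
$\sqrt{z{\left(F{\left(-4,5 \right)} \right)} + g{\left(l{\left(-8,-8 \right)} \right)}} = \sqrt{\left(-5\right)^{2} + 10} = \sqrt{25 + 10} = \sqrt{35}$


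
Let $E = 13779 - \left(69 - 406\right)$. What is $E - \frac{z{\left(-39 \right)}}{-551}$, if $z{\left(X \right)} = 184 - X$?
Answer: $\frac{7778139}{551} \approx 14116.0$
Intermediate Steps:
$E = 14116$ ($E = 13779 - \left(69 - 406\right) = 13779 - -337 = 13779 + 337 = 14116$)
$E - \frac{z{\left(-39 \right)}}{-551} = 14116 - \frac{184 - -39}{-551} = 14116 - \left(184 + 39\right) \left(- \frac{1}{551}\right) = 14116 - 223 \left(- \frac{1}{551}\right) = 14116 - - \frac{223}{551} = 14116 + \frac{223}{551} = \frac{7778139}{551}$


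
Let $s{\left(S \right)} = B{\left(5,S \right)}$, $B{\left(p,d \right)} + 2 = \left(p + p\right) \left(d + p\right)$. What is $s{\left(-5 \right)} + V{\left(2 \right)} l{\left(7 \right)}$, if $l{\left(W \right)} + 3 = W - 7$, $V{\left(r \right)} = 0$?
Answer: $-2$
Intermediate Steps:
$B{\left(p,d \right)} = -2 + 2 p \left(d + p\right)$ ($B{\left(p,d \right)} = -2 + \left(p + p\right) \left(d + p\right) = -2 + 2 p \left(d + p\right)$)
$s{\left(S \right)} = 48 + 10 S$ ($s{\left(S \right)} = -2 + 2 \cdot 5^{2} + 2 S 5 = -2 + 2 \cdot 25 + 10 S = -2 + 50 + 10 S = 48 + 10 S$)
$l{\left(W \right)} = -10 + W$ ($l{\left(W \right)} = -3 + \left(W - 7\right) = -3 + \left(-7 + W\right) = -10 + W$)
$s{\left(-5 \right)} + V{\left(2 \right)} l{\left(7 \right)} = \left(48 + 10 \left(-5\right)\right) + 0 \left(-10 + 7\right) = \left(48 - 50\right) + 0 \left(-3\right) = -2 + 0 = -2$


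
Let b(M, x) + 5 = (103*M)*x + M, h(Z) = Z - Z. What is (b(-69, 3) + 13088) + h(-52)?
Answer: -8307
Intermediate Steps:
h(Z) = 0
b(M, x) = -5 + M + 103*M*x (b(M, x) = -5 + ((103*M)*x + M) = -5 + (103*M*x + M) = -5 + (M + 103*M*x) = -5 + M + 103*M*x)
(b(-69, 3) + 13088) + h(-52) = ((-5 - 69 + 103*(-69)*3) + 13088) + 0 = ((-5 - 69 - 21321) + 13088) + 0 = (-21395 + 13088) + 0 = -8307 + 0 = -8307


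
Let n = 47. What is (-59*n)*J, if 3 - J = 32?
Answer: 80417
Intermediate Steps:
J = -29 (J = 3 - 1*32 = 3 - 32 = -29)
(-59*n)*J = -59*47*(-29) = -2773*(-29) = 80417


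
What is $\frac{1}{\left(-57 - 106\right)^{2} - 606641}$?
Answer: $- \frac{1}{580072} \approx -1.7239 \cdot 10^{-6}$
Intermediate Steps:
$\frac{1}{\left(-57 - 106\right)^{2} - 606641} = \frac{1}{\left(-163\right)^{2} - 606641} = \frac{1}{26569 - 606641} = \frac{1}{-580072} = - \frac{1}{580072}$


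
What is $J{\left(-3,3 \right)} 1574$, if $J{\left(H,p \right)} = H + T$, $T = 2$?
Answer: $-1574$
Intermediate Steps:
$J{\left(H,p \right)} = 2 + H$ ($J{\left(H,p \right)} = H + 2 = 2 + H$)
$J{\left(-3,3 \right)} 1574 = \left(2 - 3\right) 1574 = \left(-1\right) 1574 = -1574$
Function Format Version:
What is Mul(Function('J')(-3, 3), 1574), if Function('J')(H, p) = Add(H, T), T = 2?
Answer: -1574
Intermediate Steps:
Function('J')(H, p) = Add(2, H) (Function('J')(H, p) = Add(H, 2) = Add(2, H))
Mul(Function('J')(-3, 3), 1574) = Mul(Add(2, -3), 1574) = Mul(-1, 1574) = -1574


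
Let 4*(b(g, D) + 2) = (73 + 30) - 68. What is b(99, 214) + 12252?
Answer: 49035/4 ≈ 12259.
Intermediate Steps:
b(g, D) = 27/4 (b(g, D) = -2 + ((73 + 30) - 68)/4 = -2 + (103 - 68)/4 = -2 + (¼)*35 = -2 + 35/4 = 27/4)
b(99, 214) + 12252 = 27/4 + 12252 = 49035/4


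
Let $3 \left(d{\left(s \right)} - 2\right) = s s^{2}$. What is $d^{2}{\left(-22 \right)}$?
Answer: $\frac{113252164}{9} \approx 1.2584 \cdot 10^{7}$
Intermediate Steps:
$d{\left(s \right)} = 2 + \frac{s^{3}}{3}$ ($d{\left(s \right)} = 2 + \frac{s s^{2}}{3} = 2 + \frac{s^{3}}{3}$)
$d^{2}{\left(-22 \right)} = \left(2 + \frac{\left(-22\right)^{3}}{3}\right)^{2} = \left(2 + \frac{1}{3} \left(-10648\right)\right)^{2} = \left(2 - \frac{10648}{3}\right)^{2} = \left(- \frac{10642}{3}\right)^{2} = \frac{113252164}{9}$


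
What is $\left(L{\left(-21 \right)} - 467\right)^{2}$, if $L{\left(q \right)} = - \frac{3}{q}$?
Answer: $\frac{10679824}{49} \approx 2.1796 \cdot 10^{5}$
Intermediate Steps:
$\left(L{\left(-21 \right)} - 467\right)^{2} = \left(- \frac{3}{-21} - 467\right)^{2} = \left(\left(-3\right) \left(- \frac{1}{21}\right) - 467\right)^{2} = \left(\frac{1}{7} - 467\right)^{2} = \left(- \frac{3268}{7}\right)^{2} = \frac{10679824}{49}$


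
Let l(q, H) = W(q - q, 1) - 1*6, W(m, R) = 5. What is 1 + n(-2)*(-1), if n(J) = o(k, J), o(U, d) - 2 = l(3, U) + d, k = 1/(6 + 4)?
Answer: 2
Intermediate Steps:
l(q, H) = -1 (l(q, H) = 5 - 1*6 = 5 - 6 = -1)
k = 1/10 ≈ 0.10000
o(U, d) = 1 + d (o(U, d) = 2 + (-1 + d) = 1 + d)
n(J) = 1 + J
1 + n(-2)*(-1) = 1 + (1 - 2)*(-1) = 1 - 1*(-1) = 1 + 1 = 2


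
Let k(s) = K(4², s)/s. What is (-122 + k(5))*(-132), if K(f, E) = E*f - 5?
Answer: 14124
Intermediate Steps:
K(f, E) = -5 + E*f
k(s) = (-5 + 16*s)/s (k(s) = (-5 + s*4²)/s = (-5 + s*16)/s = (-5 + 16*s)/s)
(-122 + k(5))*(-132) = (-122 + (16 - 5/5))*(-132) = (-122 + (16 - 5*⅕))*(-132) = (-122 + (16 - 1))*(-132) = (-122 + 15)*(-132) = -107*(-132) = 14124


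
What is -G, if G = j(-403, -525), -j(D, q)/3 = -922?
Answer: -2766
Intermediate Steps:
j(D, q) = 2766 (j(D, q) = -3*(-922) = 2766)
G = 2766
-G = -1*2766 = -2766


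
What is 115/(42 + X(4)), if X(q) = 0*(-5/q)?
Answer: 115/42 ≈ 2.7381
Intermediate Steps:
X(q) = 0
115/(42 + X(4)) = 115/(42 + 0) = 115/42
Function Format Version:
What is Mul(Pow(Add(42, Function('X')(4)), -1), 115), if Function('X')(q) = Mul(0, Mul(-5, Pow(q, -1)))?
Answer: Rational(115, 42) ≈ 2.7381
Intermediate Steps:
Function('X')(q) = 0
Mul(Pow(Add(42, Function('X')(4)), -1), 115) = Mul(Pow(Add(42, 0), -1), 115) = Mul(Pow(42, -1), 115) = Mul(Rational(1, 42), 115) = Rational(115, 42)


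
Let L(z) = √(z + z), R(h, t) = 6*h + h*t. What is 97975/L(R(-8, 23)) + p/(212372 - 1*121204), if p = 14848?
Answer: 464/2849 - 97975*I*√29/116 ≈ 0.16286 - 4548.4*I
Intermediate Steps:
L(z) = √2*√z (L(z) = √(2*z) = √2*√z)
97975/L(R(-8, 23)) + p/(212372 - 1*121204) = 97975/((√2*√(-8*(6 + 23)))) + 14848/(212372 - 1*121204) = 97975/((√2*√(-8*29))) + 14848/(212372 - 121204) = 97975/((√2*√(-232))) + 14848/91168 = 97975/((√2*(2*I*√58))) + 14848*(1/91168) = 97975/((4*I*√29)) + 464/2849 = 97975*(-I*√29/116) + 464/2849 = -97975*I*√29/116 + 464/2849 = 464/2849 - 97975*I*√29/116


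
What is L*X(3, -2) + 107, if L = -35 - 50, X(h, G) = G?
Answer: 277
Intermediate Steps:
L = -85
L*X(3, -2) + 107 = -85*(-2) + 107 = 170 + 107 = 277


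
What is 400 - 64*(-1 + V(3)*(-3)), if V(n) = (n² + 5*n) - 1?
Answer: 4880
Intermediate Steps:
V(n) = -1 + n² + 5*n
400 - 64*(-1 + V(3)*(-3)) = 400 - 64*(-1 + (-1 + 3² + 5*3)*(-3)) = 400 - 64*(-1 + (-1 + 9 + 15)*(-3)) = 400 - 64*(-1 + 23*(-3)) = 400 - 64*(-1 - 69) = 400 - 64*(-70) = 400 + 4480 = 4880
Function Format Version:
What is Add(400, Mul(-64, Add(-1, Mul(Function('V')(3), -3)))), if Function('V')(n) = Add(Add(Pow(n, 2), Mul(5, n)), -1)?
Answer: 4880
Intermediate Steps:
Function('V')(n) = Add(-1, Pow(n, 2), Mul(5, n))
Add(400, Mul(-64, Add(-1, Mul(Function('V')(3), -3)))) = Add(400, Mul(-64, Add(-1, Mul(Add(-1, Pow(3, 2), Mul(5, 3)), -3)))) = Add(400, Mul(-64, Add(-1, Mul(Add(-1, 9, 15), -3)))) = Add(400, Mul(-64, Add(-1, Mul(23, -3)))) = Add(400, Mul(-64, Add(-1, -69))) = Add(400, Mul(-64, -70)) = Add(400, 4480) = 4880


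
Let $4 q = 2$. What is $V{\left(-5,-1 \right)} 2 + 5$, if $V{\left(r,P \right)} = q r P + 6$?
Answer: $22$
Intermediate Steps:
$q = \frac{1}{2}$ ($q = \frac{1}{4} \cdot 2 = \frac{1}{2} \approx 0.5$)
$V{\left(r,P \right)} = 6 + \frac{P r}{2}$ ($V{\left(r,P \right)} = \frac{r}{2} P + 6 = \frac{P r}{2} + 6 = 6 + \frac{P r}{2}$)
$V{\left(-5,-1 \right)} 2 + 5 = \left(6 + \frac{1}{2} \left(-1\right) \left(-5\right)\right) 2 + 5 = \left(6 + \frac{5}{2}\right) 2 + 5 = \frac{17}{2} \cdot 2 + 5 = 17 + 5 = 22$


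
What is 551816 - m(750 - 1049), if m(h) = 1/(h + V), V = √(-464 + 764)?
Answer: 49167357715/89101 + 10*√3/89101 ≈ 5.5182e+5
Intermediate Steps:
V = 10*√3 (V = √300 = 10*√3 ≈ 17.320)
m(h) = 1/(h + 10*√3)
551816 - m(750 - 1049) = 551816 - 1/((750 - 1049) + 10*√3) = 551816 - 1/(-299 + 10*√3)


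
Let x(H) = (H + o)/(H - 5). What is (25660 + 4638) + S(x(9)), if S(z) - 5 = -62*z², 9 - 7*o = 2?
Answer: 59831/2 ≈ 29916.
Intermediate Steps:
o = 1 (o = 9/7 - ⅐*2 = 9/7 - 2/7 = 1)
x(H) = (1 + H)/(-5 + H) (x(H) = (H + 1)/(H - 5) = (1 + H)/(-5 + H))
S(z) = 5 - 62*z²
(25660 + 4638) + S(x(9)) = (25660 + 4638) + (5 - 62*(1 + 9)²/(-5 + 9)²) = 30298 + (5 - 62*(10/4)²) = 30298 + (5 - 62*((¼)*10)²) = 30298 + (5 - 62*(5/2)²) = 30298 + (5 - 62*25/4) = 30298 + (5 - 775/2) = 30298 - 765/2 = 59831/2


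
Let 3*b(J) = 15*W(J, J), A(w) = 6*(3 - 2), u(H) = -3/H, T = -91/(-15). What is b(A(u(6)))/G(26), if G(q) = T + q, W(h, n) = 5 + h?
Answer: 825/481 ≈ 1.7152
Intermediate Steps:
T = 91/15 (T = -91*(-1/15) = 91/15 ≈ 6.0667)
G(q) = 91/15 + q
A(w) = 6 (A(w) = 6*1 = 6)
b(J) = 25 + 5*J (b(J) = (15*(5 + J))/3 = (75 + 15*J)/3 = 25 + 5*J)
b(A(u(6)))/G(26) = (25 + 5*6)/(91/15 + 26) = (25 + 30)/(481/15) = 55*(15/481) = 825/481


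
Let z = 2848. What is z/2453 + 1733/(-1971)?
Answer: 1362359/4834863 ≈ 0.28178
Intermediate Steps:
z/2453 + 1733/(-1971) = 2848/2453 + 1733/(-1971) = 2848*(1/2453) + 1733*(-1/1971) = 2848/2453 - 1733/1971 = 1362359/4834863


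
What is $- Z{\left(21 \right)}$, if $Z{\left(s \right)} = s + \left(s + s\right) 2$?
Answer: $-105$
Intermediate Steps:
$Z{\left(s \right)} = 5 s$ ($Z{\left(s \right)} = s + 2 s 2 = s + 4 s = 5 s$)
$- Z{\left(21 \right)} = - 5 \cdot 21 = \left(-1\right) 105 = -105$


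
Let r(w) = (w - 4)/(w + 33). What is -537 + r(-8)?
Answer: -13437/25 ≈ -537.48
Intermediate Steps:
r(w) = (-4 + w)/(33 + w)
-537 + r(-8) = -537 + (-4 - 8)/(33 - 8) = -537 - 12/25 = -13437/25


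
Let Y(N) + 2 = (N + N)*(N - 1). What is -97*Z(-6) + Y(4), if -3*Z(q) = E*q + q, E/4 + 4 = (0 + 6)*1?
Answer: -1724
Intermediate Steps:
E = 8 (E = -16 + 4*((0 + 6)*1) = -16 + 4*(6*1) = -16 + 4*6 = -16 + 24 = 8)
Y(N) = -2 + 2*N*(-1 + N) (Y(N) = -2 + (N + N)*(N - 1) = -2 + (2*N)*(-1 + N) = -2 + 2*N*(-1 + N))
Z(q) = -3*q (Z(q) = -(8*q + q)/3 = -3*q)
-97*Z(-6) + Y(4) = -(-291)*(-6) + (-2 - 2*4 + 2*4²) = -97*18 + (-2 - 8 + 2*16) = -1746 + (-2 - 8 + 32) = -1746 + 22 = -1724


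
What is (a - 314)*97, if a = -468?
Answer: -75854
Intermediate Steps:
(a - 314)*97 = (-468 - 314)*97 = -782*97 = -75854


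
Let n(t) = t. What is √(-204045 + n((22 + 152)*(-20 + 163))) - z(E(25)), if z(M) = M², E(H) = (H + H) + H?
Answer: -5625 + 3*I*√19907 ≈ -5625.0 + 423.28*I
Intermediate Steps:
E(H) = 3*H (E(H) = 2*H + H = 3*H)
√(-204045 + n((22 + 152)*(-20 + 163))) - z(E(25)) = √(-204045 + (22 + 152)*(-20 + 163)) - (3*25)² = √(-204045 + 174*143) - 1*75² = √(-204045 + 24882) - 1*5625 = √(-179163) - 5625 = 3*I*√19907 - 5625 = -5625 + 3*I*√19907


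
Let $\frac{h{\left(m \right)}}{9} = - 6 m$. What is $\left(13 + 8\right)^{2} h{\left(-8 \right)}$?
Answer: $190512$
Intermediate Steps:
$h{\left(m \right)} = - 54 m$ ($h{\left(m \right)} = 9 \left(- 6 m\right) = - 54 m$)
$\left(13 + 8\right)^{2} h{\left(-8 \right)} = \left(13 + 8\right)^{2} \left(\left(-54\right) \left(-8\right)\right) = 21^{2} \cdot 432 = 441 \cdot 432 = 190512$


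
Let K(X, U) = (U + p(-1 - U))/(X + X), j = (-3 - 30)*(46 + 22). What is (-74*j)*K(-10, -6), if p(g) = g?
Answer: 41514/5 ≈ 8302.8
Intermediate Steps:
j = -2244 (j = -33*68 = -2244)
K(X, U) = -1/(2*X) (K(X, U) = (U + (-1 - U))/(X + X) = -1/(2*X))
(-74*j)*K(-10, -6) = (-74*(-2244))*(-½/(-10)) = 166056*(-½*(-⅒)) = 166056*(1/20) = 41514/5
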